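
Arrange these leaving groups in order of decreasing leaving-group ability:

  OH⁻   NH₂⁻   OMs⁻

OMs⁻: pKₐ(CH₃SO₃H (MsOH)) ≈ -1.9 — resonance-delocalised alkanesulfonate
OH⁻: pKₐ(H₂O) ≈ 15.7 — strong base; essentially never leaves without prior activation
NH₂⁻: pKₐ(NH₃) ≈ 38 — extremely strong base; never a leaving group

OMs⁻ > OH⁻ > NH₂⁻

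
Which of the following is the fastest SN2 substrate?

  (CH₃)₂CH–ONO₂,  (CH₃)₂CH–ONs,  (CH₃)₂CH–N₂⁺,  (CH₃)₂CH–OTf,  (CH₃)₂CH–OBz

With the same alkyl group throughout, only the leaving group differentiates the rates.
The more stable X⁻ (or X) is on its own — i.e. the weaker a base it is — the better a leaving group it makes.
(CH₃)₂CH–N₂⁺ loses N₂: no meaningful conjugate acid; N₂ departs as an exceptionally stable neutral molecule
(CH₃)₂CH–OTf loses OTf⁻: pKₐ(CF₃SO₃H (triflic acid)) ≈ -14
(CH₃)₂CH–ONs loses ONs⁻: pKₐ(p-O₂NC₆H₄SO₃H) ≈ -3.5
(CH₃)₂CH–ONO₂ loses NO₃⁻: pKₐ(HNO₃) ≈ -1.3
(CH₃)₂CH–OBz loses PhCOO⁻: pKₐ(C₆H₅COOH) ≈ 4.2

(CH₃)₂CH–N₂⁺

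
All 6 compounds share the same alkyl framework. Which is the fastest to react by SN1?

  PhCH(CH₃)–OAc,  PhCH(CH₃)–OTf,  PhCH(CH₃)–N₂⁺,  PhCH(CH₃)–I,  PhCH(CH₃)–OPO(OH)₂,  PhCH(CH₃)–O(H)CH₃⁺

The skeletons are identical, so relative rate is governed entirely by leaving-group ability.
The more stable X⁻ (or X) is on its own — i.e. the weaker a base it is — the better a leaving group it makes.
PhCH(CH₃)–N₂⁺ loses N₂: no meaningful conjugate acid; N₂ departs as an exceptionally stable neutral molecule
PhCH(CH₃)–OTf loses OTf⁻: pKₐ(CF₃SO₃H (triflic acid)) ≈ -14
PhCH(CH₃)–I loses I⁻: pKₐ(HI) ≈ -10
PhCH(CH₃)–O(H)CH₃⁺ loses R'OH: pKₐ(R'OH₂⁺) ≈ -2.4
PhCH(CH₃)–OPO(OH)₂ loses H₂PO₄⁻: pKₐ(H₃PO₄) ≈ 2.1
PhCH(CH₃)–OAc loses AcO⁻: pKₐ(CH₃COOH) ≈ 4.8

PhCH(CH₃)–N₂⁺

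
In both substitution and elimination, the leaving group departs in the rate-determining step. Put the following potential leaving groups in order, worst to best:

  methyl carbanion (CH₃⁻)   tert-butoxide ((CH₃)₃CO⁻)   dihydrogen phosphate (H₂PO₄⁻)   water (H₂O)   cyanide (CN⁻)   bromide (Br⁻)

methyl carbanion (CH₃⁻) < tert-butoxide ((CH₃)₃CO⁻) < cyanide (CN⁻) < dihydrogen phosphate (H₂PO₄⁻) < water (H₂O) < bromide (Br⁻)

Leaving-group ability tracks the stability of the departed species; conjugate-acid pKₐ is the usual yardstick (lower pKₐ → better LG).
bromide (Br⁻): pKₐ(HBr) ≈ -9 — weak base; good leaving group
water (H₂O): pKₐ(H₃O⁺) ≈ -1.7 — neutral; leaves from a protonated alcohol (R–OH₂⁺)
dihydrogen phosphate (H₂PO₄⁻): pKₐ(H₃PO₄) ≈ 2.1 — moderate base; biological leaving group after further activation
cyanide (CN⁻): pKₐ(HCN) ≈ 9.2
tert-butoxide ((CH₃)₃CO⁻): pKₐ(t-BuOH) ≈ 18
methyl carbanion (CH₃⁻): pKₐ(CH₄) ≈ 48 — unstabilised carbanion; the worst conceivable leaving group
Reversing gives the worst-to-best order requested.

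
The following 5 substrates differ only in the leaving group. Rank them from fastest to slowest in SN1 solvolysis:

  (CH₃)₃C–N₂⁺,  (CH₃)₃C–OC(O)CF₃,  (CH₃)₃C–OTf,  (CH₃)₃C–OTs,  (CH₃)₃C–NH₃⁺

With the same alkyl group throughout, only the leaving group differentiates the rates.
The more stable X⁻ (or X) is on its own — i.e. the weaker a base it is — the better a leaving group it makes.
(CH₃)₃C–N₂⁺ loses N₂: no meaningful conjugate acid; N₂ departs as an exceptionally stable neutral molecule
(CH₃)₃C–OTf loses OTf⁻: pKₐ(CF₃SO₃H (triflic acid)) ≈ -14
(CH₃)₃C–OTs loses OTs⁻: pKₐ(p-CH₃C₆H₄SO₃H (TsOH)) ≈ -2.8
(CH₃)₃C–OC(O)CF₃ loses CF₃COO⁻: pKₐ(CF₃COOH) ≈ 0.2
(CH₃)₃C–NH₃⁺ loses NH₃: pKₐ(NH₄⁺) ≈ 9.2

(CH₃)₃C–N₂⁺ > (CH₃)₃C–OTf > (CH₃)₃C–OTs > (CH₃)₃C–OC(O)CF₃ > (CH₃)₃C–NH₃⁺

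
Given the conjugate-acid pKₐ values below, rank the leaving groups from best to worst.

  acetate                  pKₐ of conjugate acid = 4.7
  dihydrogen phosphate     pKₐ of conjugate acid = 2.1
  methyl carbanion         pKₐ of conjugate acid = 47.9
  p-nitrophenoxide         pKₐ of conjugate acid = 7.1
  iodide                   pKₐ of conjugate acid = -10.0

iodide > dihydrogen phosphate > acetate > p-nitrophenoxide > methyl carbanion

Lower conjugate-acid pKₐ ⇒ weaker base ⇒ better leaving group.
Sorting by the given values: iodide (-10.0), dihydrogen phosphate (2.1), acetate (4.7), p-nitrophenoxide (7.1), methyl carbanion (47.9).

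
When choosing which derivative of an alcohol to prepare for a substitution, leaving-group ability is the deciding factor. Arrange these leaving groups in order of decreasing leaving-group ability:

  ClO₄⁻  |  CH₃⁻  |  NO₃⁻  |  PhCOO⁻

ClO₄⁻: pKₐ(HClO₄) ≈ -10 — extremely weak base; rarely used for safety reasons
NO₃⁻: pKₐ(HNO₃) ≈ -1.3
PhCOO⁻: pKₐ(C₆H₅COOH) ≈ 4.2
CH₃⁻: pKₐ(CH₄) ≈ 48 — unstabilised carbanion; the worst conceivable leaving group

ClO₄⁻ > NO₃⁻ > PhCOO⁻ > CH₃⁻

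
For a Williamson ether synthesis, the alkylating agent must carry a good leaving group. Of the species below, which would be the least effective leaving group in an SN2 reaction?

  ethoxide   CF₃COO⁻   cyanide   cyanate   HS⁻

ethoxide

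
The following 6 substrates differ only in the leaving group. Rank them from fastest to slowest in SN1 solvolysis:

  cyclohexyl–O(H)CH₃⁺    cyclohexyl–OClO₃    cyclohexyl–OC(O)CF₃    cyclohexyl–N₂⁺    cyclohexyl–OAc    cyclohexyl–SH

With the same alkyl group throughout, only the leaving group differentiates the rates.
Rank by basicity of the departing species: weakest base leaves most easily.
cyclohexyl–N₂⁺ loses N₂: no meaningful conjugate acid; N₂ departs as an exceptionally stable neutral molecule
cyclohexyl–OClO₃ loses ClO₄⁻: pKₐ(HClO₄) ≈ -10
cyclohexyl–O(H)CH₃⁺ loses R'OH: pKₐ(R'OH₂⁺) ≈ -2.4
cyclohexyl–OC(O)CF₃ loses CF₃COO⁻: pKₐ(CF₃COOH) ≈ 0.2
cyclohexyl–OAc loses AcO⁻: pKₐ(CH₃COOH) ≈ 4.8
cyclohexyl–SH loses HS⁻: pKₐ(H₂S) ≈ 7

cyclohexyl–N₂⁺ > cyclohexyl–OClO₃ > cyclohexyl–O(H)CH₃⁺ > cyclohexyl–OC(O)CF₃ > cyclohexyl–OAc > cyclohexyl–SH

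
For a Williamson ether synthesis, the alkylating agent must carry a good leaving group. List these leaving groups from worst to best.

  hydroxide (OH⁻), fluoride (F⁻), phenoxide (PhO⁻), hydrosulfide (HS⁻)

hydroxide (OH⁻) < phenoxide (PhO⁻) < hydrosulfide (HS⁻) < fluoride (F⁻)

A good leaving group is a weak base: the lower the pKₐ of its conjugate acid, the more readily it departs.
fluoride (F⁻): pKₐ(HF) ≈ 3.2
hydrosulfide (HS⁻): pKₐ(H₂S) ≈ 7
phenoxide (PhO⁻): pKₐ(C₆H₅OH (phenol)) ≈ 10
hydroxide (OH⁻): pKₐ(H₂O) ≈ 15.7
Reversing gives the worst-to-best order requested.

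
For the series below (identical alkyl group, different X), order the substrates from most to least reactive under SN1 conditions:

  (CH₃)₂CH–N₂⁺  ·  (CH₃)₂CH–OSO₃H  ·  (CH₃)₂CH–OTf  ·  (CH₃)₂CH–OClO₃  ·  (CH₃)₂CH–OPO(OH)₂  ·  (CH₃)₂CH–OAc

Same R in every case — rank the leaving groups.
The more stable X⁻ (or X) is on its own — i.e. the weaker a base it is — the better a leaving group it makes.
(CH₃)₂CH–N₂⁺ loses N₂: no meaningful conjugate acid; N₂ departs as an exceptionally stable neutral molecule
(CH₃)₂CH–OTf loses OTf⁻: pKₐ(CF₃SO₃H (triflic acid)) ≈ -14
(CH₃)₂CH–OClO₃ loses ClO₄⁻: pKₐ(HClO₄) ≈ -10
(CH₃)₂CH–OSO₃H loses HSO₄⁻: pKₐ(H₂SO₄) ≈ -3
(CH₃)₂CH–OPO(OH)₂ loses H₂PO₄⁻: pKₐ(H₃PO₄) ≈ 2.1
(CH₃)₂CH–OAc loses AcO⁻: pKₐ(CH₃COOH) ≈ 4.8

(CH₃)₂CH–N₂⁺ > (CH₃)₂CH–OTf > (CH₃)₂CH–OClO₃ > (CH₃)₂CH–OSO₃H > (CH₃)₂CH–OPO(OH)₂ > (CH₃)₂CH–OAc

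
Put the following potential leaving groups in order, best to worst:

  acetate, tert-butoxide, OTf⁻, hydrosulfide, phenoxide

Leaving-group ability tracks the stability of the departed species; conjugate-acid pKₐ is the usual yardstick (lower pKₐ → better LG).
OTf⁻: pKₐ(CF₃SO₃H (triflic acid)) ≈ -14 — charge spread over three oxygens and a CF₃ group; the premier leaving group in synthesis
acetate: pKₐ(CH₃COOH) ≈ 4.8
hydrosulfide: pKₐ(H₂S) ≈ 7 — larger and more polarisable than the oxygen analogue
phenoxide: pKₐ(C₆H₅OH (phenol)) ≈ 10 — resonance into the ring helps, but still a poor LG
tert-butoxide: pKₐ(t-BuOH) ≈ 18 — bulky, strongly basic alkoxide

OTf⁻ > acetate > hydrosulfide > phenoxide > tert-butoxide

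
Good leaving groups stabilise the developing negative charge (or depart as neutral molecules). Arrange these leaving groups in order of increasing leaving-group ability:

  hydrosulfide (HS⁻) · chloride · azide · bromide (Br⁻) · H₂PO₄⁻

hydrosulfide (HS⁻) < azide < H₂PO₄⁻ < chloride < bromide (Br⁻)

bromide (Br⁻): pKₐ(HBr) ≈ -9
chloride: pKₐ(HCl) ≈ -7
H₂PO₄⁻: pKₐ(H₃PO₄) ≈ 2.1
azide: pKₐ(HN₃) ≈ 4.7
hydrosulfide (HS⁻): pKₐ(H₂S) ≈ 7
Listed from poorest to best leaving group as asked.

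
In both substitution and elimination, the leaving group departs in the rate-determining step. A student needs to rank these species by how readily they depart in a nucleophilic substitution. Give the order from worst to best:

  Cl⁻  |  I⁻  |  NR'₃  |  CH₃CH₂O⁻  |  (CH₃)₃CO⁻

A good leaving group is a weak base: the lower the pKₐ of its conjugate acid, the more readily it departs.
I⁻: pKₐ(HI) ≈ -10 — large, highly polarisable; very weak base
Cl⁻: pKₐ(HCl) ≈ -7
NR'₃: pKₐ(R'₃NH⁺) ≈ 10.7 — neutral but still a fairly strong base; Hofmann-elimination LG
CH₃CH₂O⁻: pKₐ(CH₃CH₂OH) ≈ 16
(CH₃)₃CO⁻: pKₐ(t-BuOH) ≈ 18 — bulky, strongly basic alkoxide
The question asks for worst first, so the sequence is read in increasing leaving-group ability.

(CH₃)₃CO⁻ < CH₃CH₂O⁻ < NR'₃ < Cl⁻ < I⁻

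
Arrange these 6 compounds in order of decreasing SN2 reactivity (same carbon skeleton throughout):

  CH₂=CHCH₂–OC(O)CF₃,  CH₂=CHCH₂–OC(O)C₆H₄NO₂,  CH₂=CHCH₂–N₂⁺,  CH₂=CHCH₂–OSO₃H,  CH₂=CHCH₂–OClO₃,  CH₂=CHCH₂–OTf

CH₂=CHCH₂–N₂⁺ > CH₂=CHCH₂–OTf > CH₂=CHCH₂–OClO₃ > CH₂=CHCH₂–OSO₃H > CH₂=CHCH₂–OC(O)CF₃ > CH₂=CHCH₂–OC(O)C₆H₄NO₂

Same R in every case — rank the leaving groups.
Rank by basicity of the departing species: weakest base leaves most easily.
CH₂=CHCH₂–N₂⁺ loses N₂: no meaningful conjugate acid; N₂ departs as an exceptionally stable neutral molecule
CH₂=CHCH₂–OTf loses OTf⁻: pKₐ(CF₃SO₃H (triflic acid)) ≈ -14
CH₂=CHCH₂–OClO₃ loses ClO₄⁻: pKₐ(HClO₄) ≈ -10
CH₂=CHCH₂–OSO₃H loses HSO₄⁻: pKₐ(H₂SO₄) ≈ -3
CH₂=CHCH₂–OC(O)CF₃ loses CF₃COO⁻: pKₐ(CF₃COOH) ≈ 0.2
CH₂=CHCH₂–OC(O)C₆H₄NO₂ loses p-O₂N–C₆H₄–COO⁻: pKₐ(p-nitrobenzoic acid) ≈ 3.4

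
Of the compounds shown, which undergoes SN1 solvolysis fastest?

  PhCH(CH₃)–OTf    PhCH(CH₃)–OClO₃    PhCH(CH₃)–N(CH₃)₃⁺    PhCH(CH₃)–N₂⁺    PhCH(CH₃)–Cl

With the same alkyl group throughout, only the leaving group differentiates the rates.
Leaving-group ability tracks the stability of the departed species; conjugate-acid pKₐ is the usual yardstick (lower pKₐ → better LG).
PhCH(CH₃)–N₂⁺ loses N₂: no meaningful conjugate acid; N₂ departs as an exceptionally stable neutral molecule
PhCH(CH₃)–OTf loses OTf⁻: pKₐ(CF₃SO₃H (triflic acid)) ≈ -14
PhCH(CH₃)–OClO₃ loses ClO₄⁻: pKₐ(HClO₄) ≈ -10
PhCH(CH₃)–Cl loses Cl⁻: pKₐ(HCl) ≈ -7
PhCH(CH₃)–N(CH₃)₃⁺ loses NR'₃: pKₐ(R'₃NH⁺) ≈ 10.7

PhCH(CH₃)–N₂⁺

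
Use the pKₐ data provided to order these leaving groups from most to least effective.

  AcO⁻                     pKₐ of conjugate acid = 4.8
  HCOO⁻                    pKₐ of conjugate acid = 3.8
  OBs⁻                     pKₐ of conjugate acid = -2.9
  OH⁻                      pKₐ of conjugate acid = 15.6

Lower conjugate-acid pKₐ ⇒ weaker base ⇒ better leaving group.
Sorting by the given values: OBs⁻ (-2.9), HCOO⁻ (3.8), AcO⁻ (4.8), OH⁻ (15.6).

OBs⁻ > HCOO⁻ > AcO⁻ > OH⁻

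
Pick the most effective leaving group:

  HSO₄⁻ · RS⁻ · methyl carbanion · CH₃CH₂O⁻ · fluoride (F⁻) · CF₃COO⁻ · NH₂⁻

HSO₄⁻: pKₐ(H₂SO₄) ≈ -3
CF₃COO⁻: pKₐ(CF₃COOH) ≈ 0.2
fluoride (F⁻): pKₐ(HF) ≈ 3.2
RS⁻: pKₐ(RSH (a thiol)) ≈ 10.5
CH₃CH₂O⁻: pKₐ(CH₃CH₂OH) ≈ 16
NH₂⁻: pKₐ(NH₃) ≈ 38
methyl carbanion: pKₐ(CH₄) ≈ 48

HSO₄⁻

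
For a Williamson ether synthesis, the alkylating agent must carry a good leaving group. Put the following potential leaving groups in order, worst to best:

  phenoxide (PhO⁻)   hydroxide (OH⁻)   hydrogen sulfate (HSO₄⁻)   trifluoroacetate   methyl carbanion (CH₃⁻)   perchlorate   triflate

methyl carbanion (CH₃⁻) < hydroxide (OH⁻) < phenoxide (PhO⁻) < trifluoroacetate < hydrogen sulfate (HSO₄⁻) < perchlorate < triflate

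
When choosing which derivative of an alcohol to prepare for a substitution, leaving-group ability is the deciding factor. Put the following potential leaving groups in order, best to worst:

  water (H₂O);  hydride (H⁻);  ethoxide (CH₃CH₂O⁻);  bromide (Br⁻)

bromide (Br⁻): pKₐ(HBr) ≈ -9 — weak base; good leaving group
water (H₂O): pKₐ(H₃O⁺) ≈ -1.7 — neutral; leaves from a protonated alcohol (R–OH₂⁺)
ethoxide (CH₃CH₂O⁻): pKₐ(CH₃CH₂OH) ≈ 16
hydride (H⁻): pKₐ(H₂) ≈ 36 — extremely strong base; leaves only in special hydride-transfer contexts

bromide (Br⁻) > water (H₂O) > ethoxide (CH₃CH₂O⁻) > hydride (H⁻)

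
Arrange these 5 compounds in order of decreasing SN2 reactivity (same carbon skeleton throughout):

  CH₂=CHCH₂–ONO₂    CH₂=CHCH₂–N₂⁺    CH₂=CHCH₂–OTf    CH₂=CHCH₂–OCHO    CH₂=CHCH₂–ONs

CH₂=CHCH₂–N₂⁺ > CH₂=CHCH₂–OTf > CH₂=CHCH₂–ONs > CH₂=CHCH₂–ONO₂ > CH₂=CHCH₂–OCHO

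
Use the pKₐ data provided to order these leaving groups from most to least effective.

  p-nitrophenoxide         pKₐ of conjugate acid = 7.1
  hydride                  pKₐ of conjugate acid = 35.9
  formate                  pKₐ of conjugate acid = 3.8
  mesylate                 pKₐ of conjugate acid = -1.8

Lower conjugate-acid pKₐ ⇒ weaker base ⇒ better leaving group.
Sorting by the given values: mesylate (-1.8), formate (3.8), p-nitrophenoxide (7.1), hydride (35.9).

mesylate > formate > p-nitrophenoxide > hydride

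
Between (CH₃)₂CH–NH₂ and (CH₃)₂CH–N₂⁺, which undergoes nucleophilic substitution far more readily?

(CH₃)₂CH–N₂⁺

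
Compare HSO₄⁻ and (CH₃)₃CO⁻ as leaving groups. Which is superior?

HSO₄⁻ is the better leaving group.
pKₐ(H₂SO₄) ≈ -3 versus pKₐ(t-BuOH) ≈ 18: HSO₄⁻ is the much weaker base.
Conjugate base of a strong mineral acid.

HSO₄⁻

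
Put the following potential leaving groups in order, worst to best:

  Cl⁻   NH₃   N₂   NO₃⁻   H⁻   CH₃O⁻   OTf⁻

Rank by basicity of the departing species: weakest base leaves most easily.
N₂: no meaningful conjugate acid; N₂ departs as an exceptionally stable neutral molecule
OTf⁻: pKₐ(CF₃SO₃H (triflic acid)) ≈ -14
Cl⁻: pKₐ(HCl) ≈ -7 — moderately weak base
NO₃⁻: pKₐ(HNO₃) ≈ -1.3 — resonance-delocalised over three oxygens
NH₃: pKₐ(NH₄⁺) ≈ 9.2
CH₃O⁻: pKₐ(CH₃OH) ≈ 15.5
H⁻: pKₐ(H₂) ≈ 36
The question asks for worst first, so the sequence is read in increasing leaving-group ability.

H⁻ < CH₃O⁻ < NH₃ < NO₃⁻ < Cl⁻ < OTf⁻ < N₂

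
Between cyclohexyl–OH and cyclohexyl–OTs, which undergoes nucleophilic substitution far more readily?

cyclohexyl–OTs

From cyclohexyl–OH the departing group would be OH⁻ (pKₐ(H₂O) ≈ 15.7). Strong base; essentially never leaves without prior activation.
From cyclohexyl–OTs the leaving group is OTs⁻ (pKₐ(p-CH₃C₆H₄SO₃H (TsOH)) ≈ -2.8). Resonance-delocalised arenesulfonate.
(In practice cyclohexyl–OTs is made from cyclohexyl–OH by treatment with TsCl / pyridine, converting the hydroxyl into a tosylate.)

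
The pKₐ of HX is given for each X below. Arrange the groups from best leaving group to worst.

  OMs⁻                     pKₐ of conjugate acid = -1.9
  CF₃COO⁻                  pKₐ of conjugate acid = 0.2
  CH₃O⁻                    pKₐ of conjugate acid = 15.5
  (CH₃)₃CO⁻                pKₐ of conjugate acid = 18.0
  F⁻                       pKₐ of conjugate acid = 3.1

OMs⁻ > CF₃COO⁻ > F⁻ > CH₃O⁻ > (CH₃)₃CO⁻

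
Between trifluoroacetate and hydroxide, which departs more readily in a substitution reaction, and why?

trifluoroacetate

trifluoroacetate is the better leaving group.
pKₐ(CF₃COOH) ≈ 0.2 versus pKₐ(H₂O) ≈ 15.7: trifluoroacetate is the much weaker base.
Strongly electron-withdrawing CF₃ stabilises the carboxylate.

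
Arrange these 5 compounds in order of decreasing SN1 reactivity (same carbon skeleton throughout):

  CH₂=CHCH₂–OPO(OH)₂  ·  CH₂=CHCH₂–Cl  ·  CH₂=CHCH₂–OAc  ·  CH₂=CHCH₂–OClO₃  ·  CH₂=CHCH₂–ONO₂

CH₂=CHCH₂–OClO₃ > CH₂=CHCH₂–Cl > CH₂=CHCH₂–ONO₂ > CH₂=CHCH₂–OPO(OH)₂ > CH₂=CHCH₂–OAc

The skeletons are identical, so relative rate is governed entirely by leaving-group ability.
A good leaving group is a weak base: the lower the pKₐ of its conjugate acid, the more readily it departs.
CH₂=CHCH₂–OClO₃ loses ClO₄⁻: pKₐ(HClO₄) ≈ -10
CH₂=CHCH₂–Cl loses Cl⁻: pKₐ(HCl) ≈ -7
CH₂=CHCH₂–ONO₂ loses NO₃⁻: pKₐ(HNO₃) ≈ -1.3
CH₂=CHCH₂–OPO(OH)₂ loses H₂PO₄⁻: pKₐ(H₃PO₄) ≈ 2.1
CH₂=CHCH₂–OAc loses AcO⁻: pKₐ(CH₃COOH) ≈ 4.8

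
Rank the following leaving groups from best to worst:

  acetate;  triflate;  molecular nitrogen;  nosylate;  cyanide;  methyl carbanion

molecular nitrogen: no meaningful conjugate acid; N₂ departs as an exceptionally stable neutral molecule
triflate: pKₐ(CF₃SO₃H (triflic acid)) ≈ -14
nosylate: pKₐ(p-O₂NC₆H₄SO₃H) ≈ -3.5 — p-nitro group further stabilises the sulfonate
acetate: pKₐ(CH₃COOH) ≈ 4.8
cyanide: pKₐ(HCN) ≈ 9.2 — sp carbon stabilises the charge somewhat, but still a poor LG
methyl carbanion: pKₐ(CH₄) ≈ 48 — unstabilised carbanion; the worst conceivable leaving group

molecular nitrogen > triflate > nosylate > acetate > cyanide > methyl carbanion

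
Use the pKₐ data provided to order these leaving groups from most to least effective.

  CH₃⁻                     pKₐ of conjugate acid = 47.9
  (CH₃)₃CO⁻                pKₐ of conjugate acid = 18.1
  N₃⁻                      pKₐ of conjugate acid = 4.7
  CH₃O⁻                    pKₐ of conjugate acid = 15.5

N₃⁻ > CH₃O⁻ > (CH₃)₃CO⁻ > CH₃⁻

Lower conjugate-acid pKₐ ⇒ weaker base ⇒ better leaving group.
Sorting by the given values: N₃⁻ (4.7), CH₃O⁻ (15.5), (CH₃)₃CO⁻ (18.1), CH₃⁻ (47.9).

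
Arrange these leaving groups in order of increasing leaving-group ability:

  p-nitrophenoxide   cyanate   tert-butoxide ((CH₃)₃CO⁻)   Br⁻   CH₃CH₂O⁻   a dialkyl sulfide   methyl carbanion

methyl carbanion < tert-butoxide ((CH₃)₃CO⁻) < CH₃CH₂O⁻ < p-nitrophenoxide < cyanate < a dialkyl sulfide < Br⁻

Br⁻: pKₐ(HBr) ≈ -9 — weak base; good leaving group
a dialkyl sulfide: pKₐ(R'₂SH⁺) ≈ -7 — neutral; leaves from a sulfonium salt (R–SR'₂⁺)
cyanate: pKₐ(HOCN) ≈ 3.5 — resonance between N and O
p-nitrophenoxide: pKₐ(p-nitrophenol) ≈ 7.2
CH₃CH₂O⁻: pKₐ(CH₃CH₂OH) ≈ 16 — strong base; alkoxides do not leave unassisted
tert-butoxide ((CH₃)₃CO⁻): pKₐ(t-BuOH) ≈ 18 — bulky, strongly basic alkoxide
methyl carbanion: pKₐ(CH₄) ≈ 48 — unstabilised carbanion; the worst conceivable leaving group
Listed from poorest to best leaving group as asked.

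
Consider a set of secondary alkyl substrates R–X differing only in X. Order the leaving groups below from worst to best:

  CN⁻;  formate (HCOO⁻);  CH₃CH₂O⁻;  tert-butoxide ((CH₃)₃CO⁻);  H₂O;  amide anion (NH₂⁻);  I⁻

I⁻: pKₐ(HI) ≈ -10 — large, highly polarisable; very weak base
H₂O: pKₐ(H₃O⁺) ≈ -1.7
formate (HCOO⁻): pKₐ(HCOOH) ≈ 3.8
CN⁻: pKₐ(HCN) ≈ 9.2 — sp carbon stabilises the charge somewhat, but still a poor LG
CH₃CH₂O⁻: pKₐ(CH₃CH₂OH) ≈ 16
tert-butoxide ((CH₃)₃CO⁻): pKₐ(t-BuOH) ≈ 18 — bulky, strongly basic alkoxide
amide anion (NH₂⁻): pKₐ(NH₃) ≈ 38 — extremely strong base; never a leaving group
The question asks for worst first, so the sequence is read in increasing leaving-group ability.

amide anion (NH₂⁻) < tert-butoxide ((CH₃)₃CO⁻) < CH₃CH₂O⁻ < CN⁻ < formate (HCOO⁻) < H₂O < I⁻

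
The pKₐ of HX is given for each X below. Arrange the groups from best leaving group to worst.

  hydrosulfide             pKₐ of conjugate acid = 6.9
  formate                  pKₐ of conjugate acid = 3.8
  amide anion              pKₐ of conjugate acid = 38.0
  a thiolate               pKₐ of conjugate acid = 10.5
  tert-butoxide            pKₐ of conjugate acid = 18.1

Lower conjugate-acid pKₐ ⇒ weaker base ⇒ better leaving group.
Sorting by the given values: formate (3.8), hydrosulfide (6.9), a thiolate (10.5), tert-butoxide (18.1), amide anion (38.0).

formate > hydrosulfide > a thiolate > tert-butoxide > amide anion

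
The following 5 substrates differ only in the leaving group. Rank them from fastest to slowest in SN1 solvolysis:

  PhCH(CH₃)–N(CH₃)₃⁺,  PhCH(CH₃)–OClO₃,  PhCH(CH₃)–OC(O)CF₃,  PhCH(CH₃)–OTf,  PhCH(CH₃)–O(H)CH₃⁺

PhCH(CH₃)–OTf > PhCH(CH₃)–OClO₃ > PhCH(CH₃)–O(H)CH₃⁺ > PhCH(CH₃)–OC(O)CF₃ > PhCH(CH₃)–N(CH₃)₃⁺

Same R in every case — rank the leaving groups.
The more stable X⁻ (or X) is on its own — i.e. the weaker a base it is — the better a leaving group it makes.
PhCH(CH₃)–OTf loses OTf⁻: pKₐ(CF₃SO₃H (triflic acid)) ≈ -14
PhCH(CH₃)–OClO₃ loses ClO₄⁻: pKₐ(HClO₄) ≈ -10
PhCH(CH₃)–O(H)CH₃⁺ loses R'OH: pKₐ(R'OH₂⁺) ≈ -2.4
PhCH(CH₃)–OC(O)CF₃ loses CF₃COO⁻: pKₐ(CF₃COOH) ≈ 0.2
PhCH(CH₃)–N(CH₃)₃⁺ loses NR'₃: pKₐ(R'₃NH⁺) ≈ 10.7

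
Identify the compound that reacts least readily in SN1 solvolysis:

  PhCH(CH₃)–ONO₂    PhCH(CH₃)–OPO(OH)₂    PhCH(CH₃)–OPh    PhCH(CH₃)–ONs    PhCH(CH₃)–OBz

PhCH(CH₃)–OPh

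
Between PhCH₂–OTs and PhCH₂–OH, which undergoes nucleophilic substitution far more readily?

From PhCH₂–OH the departing group would be OH⁻ (pKₐ(H₂O) ≈ 15.7). Strong base; essentially never leaves without prior activation.
From PhCH₂–OTs the leaving group is OTs⁻ (pKₐ(p-CH₃C₆H₄SO₃H (TsOH)) ≈ -2.8). Resonance-delocalised arenesulfonate.
(In practice PhCH₂–OTs is made from PhCH₂–OH by treatment with TsCl / pyridine, converting the hydroxyl into a tosylate.)

PhCH₂–OTs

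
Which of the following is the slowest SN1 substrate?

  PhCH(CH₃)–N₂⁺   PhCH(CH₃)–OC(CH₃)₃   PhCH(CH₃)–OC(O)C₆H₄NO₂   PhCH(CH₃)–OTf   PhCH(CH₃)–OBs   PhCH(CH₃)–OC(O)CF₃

PhCH(CH₃)–OC(CH₃)₃

With the same alkyl group throughout, only the leaving group differentiates the rates.
A good leaving group is a weak base: the lower the pKₐ of its conjugate acid, the more readily it departs.
PhCH(CH₃)–N₂⁺ loses N₂: no meaningful conjugate acid; N₂ departs as an exceptionally stable neutral molecule
PhCH(CH₃)–OTf loses OTf⁻: pKₐ(CF₃SO₃H (triflic acid)) ≈ -14
PhCH(CH₃)–OBs loses OBs⁻: pKₐ(p-BrC₆H₄SO₃H) ≈ -2.8
PhCH(CH₃)–OC(O)CF₃ loses CF₃COO⁻: pKₐ(CF₃COOH) ≈ 0.2
PhCH(CH₃)–OC(O)C₆H₄NO₂ loses p-O₂N–C₆H₄–COO⁻: pKₐ(p-nitrobenzoic acid) ≈ 3.4
PhCH(CH₃)–OC(CH₃)₃ loses (CH₃)₃CO⁻: pKₐ(t-BuOH) ≈ 18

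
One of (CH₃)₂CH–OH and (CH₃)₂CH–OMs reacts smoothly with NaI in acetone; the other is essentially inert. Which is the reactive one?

(CH₃)₂CH–OMs

From (CH₃)₂CH–OH the departing group would be OH⁻ (pKₐ(H₂O) ≈ 15.7). Strong base; essentially never leaves without prior activation.
From (CH₃)₂CH–OMs the leaving group is OMs⁻ (pKₐ(CH₃SO₃H (MsOH)) ≈ -1.9). Resonance-delocalised alkanesulfonate.
(In practice (CH₃)₂CH–OMs is made from (CH₃)₂CH–OH by treatment with MsCl / Et₃N, converting the hydroxyl into a mesylate.)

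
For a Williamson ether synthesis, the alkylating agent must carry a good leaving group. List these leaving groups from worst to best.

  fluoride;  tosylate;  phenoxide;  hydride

tosylate: pKₐ(p-CH₃C₆H₄SO₃H (TsOH)) ≈ -2.8
fluoride: pKₐ(HF) ≈ 3.2
phenoxide: pKₐ(C₆H₅OH (phenol)) ≈ 10
hydride: pKₐ(H₂) ≈ 36
The question asks for worst first, so the sequence is read in increasing leaving-group ability.

hydride < phenoxide < fluoride < tosylate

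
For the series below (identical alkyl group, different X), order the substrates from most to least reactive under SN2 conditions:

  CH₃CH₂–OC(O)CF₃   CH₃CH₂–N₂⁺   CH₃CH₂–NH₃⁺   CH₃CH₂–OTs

Same R in every case — rank the leaving groups.
A good leaving group is a weak base: the lower the pKₐ of its conjugate acid, the more readily it departs.
CH₃CH₂–N₂⁺ loses N₂: no meaningful conjugate acid; N₂ departs as an exceptionally stable neutral molecule
CH₃CH₂–OTs loses OTs⁻: pKₐ(p-CH₃C₆H₄SO₃H (TsOH)) ≈ -2.8
CH₃CH₂–OC(O)CF₃ loses CF₃COO⁻: pKₐ(CF₃COOH) ≈ 0.2
CH₃CH₂–NH₃⁺ loses NH₃: pKₐ(NH₄⁺) ≈ 9.2

CH₃CH₂–N₂⁺ > CH₃CH₂–OTs > CH₃CH₂–OC(O)CF₃ > CH₃CH₂–NH₃⁺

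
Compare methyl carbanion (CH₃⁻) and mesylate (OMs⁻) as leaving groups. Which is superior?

mesylate (OMs⁻) is the better leaving group.
pKₐ(CH₃SO₃H (MsOH)) ≈ -1.9 versus pKₐ(CH₄) ≈ 48: mesylate (OMs⁻) is the much weaker base.
Resonance-delocalised alkanesulfonate.

mesylate (OMs⁻)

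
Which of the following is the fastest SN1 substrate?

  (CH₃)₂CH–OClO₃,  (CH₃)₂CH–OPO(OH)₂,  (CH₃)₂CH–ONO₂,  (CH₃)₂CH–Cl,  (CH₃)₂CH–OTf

Same R in every case — rank the leaving groups.
The more stable X⁻ (or X) is on its own — i.e. the weaker a base it is — the better a leaving group it makes.
(CH₃)₂CH–OTf loses OTf⁻: pKₐ(CF₃SO₃H (triflic acid)) ≈ -14
(CH₃)₂CH–OClO₃ loses ClO₄⁻: pKₐ(HClO₄) ≈ -10
(CH₃)₂CH–Cl loses Cl⁻: pKₐ(HCl) ≈ -7
(CH₃)₂CH–ONO₂ loses NO₃⁻: pKₐ(HNO₃) ≈ -1.3
(CH₃)₂CH–OPO(OH)₂ loses H₂PO₄⁻: pKₐ(H₃PO₄) ≈ 2.1

(CH₃)₂CH–OTf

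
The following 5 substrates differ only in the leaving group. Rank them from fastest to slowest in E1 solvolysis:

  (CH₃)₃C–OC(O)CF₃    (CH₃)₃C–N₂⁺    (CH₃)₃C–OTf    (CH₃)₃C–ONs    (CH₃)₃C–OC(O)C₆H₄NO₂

(CH₃)₃C–N₂⁺ > (CH₃)₃C–OTf > (CH₃)₃C–ONs > (CH₃)₃C–OC(O)CF₃ > (CH₃)₃C–OC(O)C₆H₄NO₂

With the same alkyl group throughout, only the leaving group differentiates the rates.
Leaving-group ability tracks the stability of the departed species; conjugate-acid pKₐ is the usual yardstick (lower pKₐ → better LG).
(CH₃)₃C–N₂⁺ loses N₂: no meaningful conjugate acid; N₂ departs as an exceptionally stable neutral molecule
(CH₃)₃C–OTf loses OTf⁻: pKₐ(CF₃SO₃H (triflic acid)) ≈ -14
(CH₃)₃C–ONs loses ONs⁻: pKₐ(p-O₂NC₆H₄SO₃H) ≈ -3.5
(CH₃)₃C–OC(O)CF₃ loses CF₃COO⁻: pKₐ(CF₃COOH) ≈ 0.2
(CH₃)₃C–OC(O)C₆H₄NO₂ loses p-O₂N–C₆H₄–COO⁻: pKₐ(p-nitrobenzoic acid) ≈ 3.4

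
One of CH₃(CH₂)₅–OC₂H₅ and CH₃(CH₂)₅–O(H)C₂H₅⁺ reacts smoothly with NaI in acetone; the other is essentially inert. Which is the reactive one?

CH₃(CH₂)₅–O(H)C₂H₅⁺

From CH₃(CH₂)₅–OC₂H₅ the departing group would be CH₃CH₂O⁻ (pKₐ(CH₃CH₂OH) ≈ 16). Strong base; alkoxides do not leave unassisted.
From CH₃(CH₂)₅–O(H)C₂H₅⁺ the leaving group is R'OH (pKₐ(R'OH₂⁺) ≈ -2.4). Neutral; leaves from a protonated ether (an oxonium ion, R–O(H)R'⁺).
(In practice CH₃(CH₂)₅–O(H)C₂H₅⁺ is made from CH₃(CH₂)₅–OC₂H₅ by protonation with concentrated HBr, allowing neutral ethanol, rather than ethoxide, to depart.)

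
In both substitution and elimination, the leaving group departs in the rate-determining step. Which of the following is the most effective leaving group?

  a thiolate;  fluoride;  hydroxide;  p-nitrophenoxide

fluoride

The more stable X⁻ (or X) is on its own — i.e. the weaker a base it is — the better a leaving group it makes.
fluoride: pKₐ(HF) ≈ 3.2
p-nitrophenoxide: pKₐ(p-nitrophenol) ≈ 7.2
a thiolate: pKₐ(RSH (a thiol)) ≈ 10.5
hydroxide: pKₐ(H₂O) ≈ 15.7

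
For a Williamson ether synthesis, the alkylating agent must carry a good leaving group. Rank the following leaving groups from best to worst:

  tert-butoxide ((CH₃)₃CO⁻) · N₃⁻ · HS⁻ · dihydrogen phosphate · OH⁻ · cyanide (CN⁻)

dihydrogen phosphate > N₃⁻ > HS⁻ > cyanide (CN⁻) > OH⁻ > tert-butoxide ((CH₃)₃CO⁻)

Leaving-group ability tracks the stability of the departed species; conjugate-acid pKₐ is the usual yardstick (lower pKₐ → better LG).
dihydrogen phosphate: pKₐ(H₃PO₄) ≈ 2.1
N₃⁻: pKₐ(HN₃) ≈ 4.7
HS⁻: pKₐ(H₂S) ≈ 7
cyanide (CN⁻): pKₐ(HCN) ≈ 9.2
OH⁻: pKₐ(H₂O) ≈ 15.7
tert-butoxide ((CH₃)₃CO⁻): pKₐ(t-BuOH) ≈ 18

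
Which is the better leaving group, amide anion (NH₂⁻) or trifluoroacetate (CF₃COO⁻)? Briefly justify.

trifluoroacetate (CF₃COO⁻)

trifluoroacetate (CF₃COO⁻) is the better leaving group.
pKₐ(CF₃COOH) ≈ 0.2 versus pKₐ(NH₃) ≈ 38: trifluoroacetate (CF₃COO⁻) is the much weaker base.
Strongly electron-withdrawing CF₃ stabilises the carboxylate.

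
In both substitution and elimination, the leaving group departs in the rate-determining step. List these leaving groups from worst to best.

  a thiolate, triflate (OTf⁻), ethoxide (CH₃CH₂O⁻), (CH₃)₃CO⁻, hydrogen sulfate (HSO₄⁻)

(CH₃)₃CO⁻ < ethoxide (CH₃CH₂O⁻) < a thiolate < hydrogen sulfate (HSO₄⁻) < triflate (OTf⁻)

A good leaving group is a weak base: the lower the pKₐ of its conjugate acid, the more readily it departs.
triflate (OTf⁻): pKₐ(CF₃SO₃H (triflic acid)) ≈ -14
hydrogen sulfate (HSO₄⁻): pKₐ(H₂SO₄) ≈ -3
a thiolate: pKₐ(RSH (a thiol)) ≈ 10.5
ethoxide (CH₃CH₂O⁻): pKₐ(CH₃CH₂OH) ≈ 16
(CH₃)₃CO⁻: pKₐ(t-BuOH) ≈ 18
The question asks for worst first, so the sequence is read in increasing leaving-group ability.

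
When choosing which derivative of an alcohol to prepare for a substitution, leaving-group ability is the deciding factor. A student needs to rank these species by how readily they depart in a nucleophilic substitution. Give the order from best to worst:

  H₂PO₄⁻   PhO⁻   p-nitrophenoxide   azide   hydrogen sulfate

hydrogen sulfate > H₂PO₄⁻ > azide > p-nitrophenoxide > PhO⁻

hydrogen sulfate: pKₐ(H₂SO₄) ≈ -3
H₂PO₄⁻: pKₐ(H₃PO₄) ≈ 2.1
azide: pKₐ(HN₃) ≈ 4.7
p-nitrophenoxide: pKₐ(p-nitrophenol) ≈ 7.2
PhO⁻: pKₐ(C₆H₅OH (phenol)) ≈ 10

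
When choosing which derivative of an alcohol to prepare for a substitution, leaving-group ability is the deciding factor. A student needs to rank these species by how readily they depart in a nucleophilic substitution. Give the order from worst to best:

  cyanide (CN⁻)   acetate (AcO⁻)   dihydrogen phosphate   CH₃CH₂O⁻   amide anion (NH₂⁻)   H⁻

amide anion (NH₂⁻) < H⁻ < CH₃CH₂O⁻ < cyanide (CN⁻) < acetate (AcO⁻) < dihydrogen phosphate

A good leaving group is a weak base: the lower the pKₐ of its conjugate acid, the more readily it departs.
dihydrogen phosphate: pKₐ(H₃PO₄) ≈ 2.1 — moderate base; biological leaving group after further activation
acetate (AcO⁻): pKₐ(CH₃COOH) ≈ 4.8 — resonance-stabilised but still a weak base
cyanide (CN⁻): pKₐ(HCN) ≈ 9.2 — sp carbon stabilises the charge somewhat, but still a poor LG
CH₃CH₂O⁻: pKₐ(CH₃CH₂OH) ≈ 16
H⁻: pKₐ(H₂) ≈ 36 — extremely strong base; leaves only in special hydride-transfer contexts
amide anion (NH₂⁻): pKₐ(NH₃) ≈ 38 — extremely strong base; never a leaving group
Reversing gives the worst-to-best order requested.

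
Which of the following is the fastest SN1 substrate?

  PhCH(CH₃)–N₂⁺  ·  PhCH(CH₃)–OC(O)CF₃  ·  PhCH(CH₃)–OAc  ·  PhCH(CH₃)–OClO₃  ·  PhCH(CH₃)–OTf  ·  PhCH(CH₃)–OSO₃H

PhCH(CH₃)–N₂⁺

The skeletons are identical, so relative rate is governed entirely by leaving-group ability.
The more stable X⁻ (or X) is on its own — i.e. the weaker a base it is — the better a leaving group it makes.
PhCH(CH₃)–N₂⁺ loses N₂: no meaningful conjugate acid; N₂ departs as an exceptionally stable neutral molecule
PhCH(CH₃)–OTf loses OTf⁻: pKₐ(CF₃SO₃H (triflic acid)) ≈ -14
PhCH(CH₃)–OClO₃ loses ClO₄⁻: pKₐ(HClO₄) ≈ -10
PhCH(CH₃)–OSO₃H loses HSO₄⁻: pKₐ(H₂SO₄) ≈ -3
PhCH(CH₃)–OC(O)CF₃ loses CF₃COO⁻: pKₐ(CF₃COOH) ≈ 0.2
PhCH(CH₃)–OAc loses AcO⁻: pKₐ(CH₃COOH) ≈ 4.8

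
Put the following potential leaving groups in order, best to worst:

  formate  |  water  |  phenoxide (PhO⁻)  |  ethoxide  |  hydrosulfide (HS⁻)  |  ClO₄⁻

Leaving-group ability tracks the stability of the departed species; conjugate-acid pKₐ is the usual yardstick (lower pKₐ → better LG).
ClO₄⁻: pKₐ(HClO₄) ≈ -10 — extremely weak base; rarely used for safety reasons
water: pKₐ(H₃O⁺) ≈ -1.7 — neutral; leaves from a protonated alcohol (R–OH₂⁺)
formate: pKₐ(HCOOH) ≈ 3.8 — resonance-stabilised carboxylate
hydrosulfide (HS⁻): pKₐ(H₂S) ≈ 7 — larger and more polarisable than the oxygen analogue
phenoxide (PhO⁻): pKₐ(C₆H₅OH (phenol)) ≈ 10
ethoxide: pKₐ(CH₃CH₂OH) ≈ 16

ClO₄⁻ > water > formate > hydrosulfide (HS⁻) > phenoxide (PhO⁻) > ethoxide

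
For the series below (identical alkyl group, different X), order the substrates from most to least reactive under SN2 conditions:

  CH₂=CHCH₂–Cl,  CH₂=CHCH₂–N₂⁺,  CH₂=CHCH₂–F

The skeletons are identical, so relative rate is governed entirely by leaving-group ability.
Leaving-group ability tracks the stability of the departed species; conjugate-acid pKₐ is the usual yardstick (lower pKₐ → better LG).
CH₂=CHCH₂–N₂⁺ loses N₂: no meaningful conjugate acid; N₂ departs as an exceptionally stable neutral molecule
CH₂=CHCH₂–Cl loses Cl⁻: pKₐ(HCl) ≈ -7
CH₂=CHCH₂–F loses F⁻: pKₐ(HF) ≈ 3.2

CH₂=CHCH₂–N₂⁺ > CH₂=CHCH₂–Cl > CH₂=CHCH₂–F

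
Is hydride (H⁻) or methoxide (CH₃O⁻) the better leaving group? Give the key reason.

methoxide (CH₃O⁻) is the better leaving group.
pKₐ(CH₃OH) ≈ 15.5 versus pKₐ(H₂) ≈ 36: methoxide (CH₃O⁻) is the much weaker base.
Strong base; alkoxides do not leave unassisted.

methoxide (CH₃O⁻)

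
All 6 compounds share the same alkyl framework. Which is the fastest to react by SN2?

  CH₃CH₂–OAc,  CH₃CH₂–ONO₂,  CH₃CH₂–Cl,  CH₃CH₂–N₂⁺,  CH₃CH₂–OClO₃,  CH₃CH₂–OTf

With the same alkyl group throughout, only the leaving group differentiates the rates.
Rank by basicity of the departing species: weakest base leaves most easily.
CH₃CH₂–N₂⁺ loses N₂: no meaningful conjugate acid; N₂ departs as an exceptionally stable neutral molecule
CH₃CH₂–OTf loses OTf⁻: pKₐ(CF₃SO₃H (triflic acid)) ≈ -14
CH₃CH₂–OClO₃ loses ClO₄⁻: pKₐ(HClO₄) ≈ -10
CH₃CH₂–Cl loses Cl⁻: pKₐ(HCl) ≈ -7
CH₃CH₂–ONO₂ loses NO₃⁻: pKₐ(HNO₃) ≈ -1.3
CH₃CH₂–OAc loses AcO⁻: pKₐ(CH₃COOH) ≈ 4.8

CH₃CH₂–N₂⁺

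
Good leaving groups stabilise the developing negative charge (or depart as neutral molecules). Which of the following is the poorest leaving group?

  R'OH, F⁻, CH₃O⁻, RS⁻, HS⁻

A good leaving group is a weak base: the lower the pKₐ of its conjugate acid, the more readily it departs.
R'OH: pKₐ(R'OH₂⁺) ≈ -2.4
F⁻: pKₐ(HF) ≈ 3.2
HS⁻: pKₐ(H₂S) ≈ 7
RS⁻: pKₐ(RSH (a thiol)) ≈ 10.5
CH₃O⁻: pKₐ(CH₃OH) ≈ 15.5

CH₃O⁻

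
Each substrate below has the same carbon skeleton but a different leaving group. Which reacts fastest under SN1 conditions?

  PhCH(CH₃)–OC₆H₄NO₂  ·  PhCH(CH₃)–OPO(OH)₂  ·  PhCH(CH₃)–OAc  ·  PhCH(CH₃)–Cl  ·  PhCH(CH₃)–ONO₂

PhCH(CH₃)–Cl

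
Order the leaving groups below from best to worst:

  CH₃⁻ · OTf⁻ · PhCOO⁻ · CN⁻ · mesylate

OTf⁻ > mesylate > PhCOO⁻ > CN⁻ > CH₃⁻

The more stable X⁻ (or X) is on its own — i.e. the weaker a base it is — the better a leaving group it makes.
OTf⁻: pKₐ(CF₃SO₃H (triflic acid)) ≈ -14
mesylate: pKₐ(CH₃SO₃H (MsOH)) ≈ -1.9 — resonance-delocalised alkanesulfonate
PhCOO⁻: pKₐ(C₆H₅COOH) ≈ 4.2 — aryl carboxylate
CN⁻: pKₐ(HCN) ≈ 9.2 — sp carbon stabilises the charge somewhat, but still a poor LG
CH₃⁻: pKₐ(CH₄) ≈ 48 — unstabilised carbanion; the worst conceivable leaving group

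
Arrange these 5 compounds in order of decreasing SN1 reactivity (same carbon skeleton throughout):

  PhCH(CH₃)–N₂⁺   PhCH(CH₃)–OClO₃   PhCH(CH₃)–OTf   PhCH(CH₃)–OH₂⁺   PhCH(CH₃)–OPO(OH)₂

Same R in every case — rank the leaving groups.
The more stable X⁻ (or X) is on its own — i.e. the weaker a base it is — the better a leaving group it makes.
PhCH(CH₃)–N₂⁺ loses N₂: no meaningful conjugate acid; N₂ departs as an exceptionally stable neutral molecule
PhCH(CH₃)–OTf loses OTf⁻: pKₐ(CF₃SO₃H (triflic acid)) ≈ -14
PhCH(CH₃)–OClO₃ loses ClO₄⁻: pKₐ(HClO₄) ≈ -10
PhCH(CH₃)–OH₂⁺ loses H₂O: pKₐ(H₃O⁺) ≈ -1.7
PhCH(CH₃)–OPO(OH)₂ loses H₂PO₄⁻: pKₐ(H₃PO₄) ≈ 2.1

PhCH(CH₃)–N₂⁺ > PhCH(CH₃)–OTf > PhCH(CH₃)–OClO₃ > PhCH(CH₃)–OH₂⁺ > PhCH(CH₃)–OPO(OH)₂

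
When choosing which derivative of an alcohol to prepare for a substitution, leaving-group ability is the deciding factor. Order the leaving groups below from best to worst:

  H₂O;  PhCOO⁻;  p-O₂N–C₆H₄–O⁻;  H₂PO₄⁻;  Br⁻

Br⁻ > H₂O > H₂PO₄⁻ > PhCOO⁻ > p-O₂N–C₆H₄–O⁻

The more stable X⁻ (or X) is on its own — i.e. the weaker a base it is — the better a leaving group it makes.
Br⁻: pKₐ(HBr) ≈ -9 — weak base; good leaving group
H₂O: pKₐ(H₃O⁺) ≈ -1.7
H₂PO₄⁻: pKₐ(H₃PO₄) ≈ 2.1
PhCOO⁻: pKₐ(C₆H₅COOH) ≈ 4.2 — aryl carboxylate
p-O₂N–C₆H₄–O⁻: pKₐ(p-nitrophenol) ≈ 7.2 — nitro group delocalises the charge; the classic chromogenic LG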